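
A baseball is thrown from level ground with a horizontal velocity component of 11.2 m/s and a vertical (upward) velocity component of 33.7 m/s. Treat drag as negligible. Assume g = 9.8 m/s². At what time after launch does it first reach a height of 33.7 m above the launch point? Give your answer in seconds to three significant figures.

1.21 s

Set y = v_y0 t − ½ g t² = 33.7: 4.900 t² − 33.70 t + 33.7 = 0.
Quadratic formula: t = (33.70 ± √475.17) / 9.80 = (33.70 ± 21.80) / 9.80 → t = 1.214 s or 5.663 s.
The first (ascending) time is 1.214 s.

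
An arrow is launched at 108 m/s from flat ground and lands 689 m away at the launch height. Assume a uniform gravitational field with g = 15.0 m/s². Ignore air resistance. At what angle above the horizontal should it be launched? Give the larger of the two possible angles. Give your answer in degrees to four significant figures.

From R = (v₀²/g) sin 2θ: sin 2θ = 15.0 × 689 / 11664 = 0.8861.
2θ = 62.38° or 180° − 62.38° = 117.6°, so θ = 31.19° or 58.81°.
The larger angle is 58.81°.

58.81°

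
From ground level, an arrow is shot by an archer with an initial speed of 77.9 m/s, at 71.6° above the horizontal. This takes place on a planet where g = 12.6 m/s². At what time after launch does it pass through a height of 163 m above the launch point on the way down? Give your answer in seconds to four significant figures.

Horizontal component vₓ = 77.90 cos 71.6° = 24.59 m/s; vertical v_y0 = 77.90 sin 71.6° = 73.92 m/s.
Require v_y0 t − ½ g t² = 163, i.e. 6.300 t² − 73.92 t + 163 = 0.
Quadratic formula: t = (73.92 ± √1356.2) / 12.6 = (73.92 ± 36.83) / 12.6 → t = 2.944 s or 8.789 s.
The descending-branch root is 8.789 s.

8.789 s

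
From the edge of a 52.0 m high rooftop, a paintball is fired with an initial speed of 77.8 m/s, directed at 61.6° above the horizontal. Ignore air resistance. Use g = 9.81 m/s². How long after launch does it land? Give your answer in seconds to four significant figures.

vₓ = 77.80 cos 61.6° = 37.00 m/s; v_y0 = 77.80 sin 61.6° = 68.44 m/s.
Vertical motion (up positive, ground at y = 0): 4.905 t² − (68.44) t − 52.0 = 0, so t = (68.44 + √(68.44² + 2·9.81·52.0)) / 9.81 = (68.44 + 75.52) / 9.81 = 14.67 s.

14.67 s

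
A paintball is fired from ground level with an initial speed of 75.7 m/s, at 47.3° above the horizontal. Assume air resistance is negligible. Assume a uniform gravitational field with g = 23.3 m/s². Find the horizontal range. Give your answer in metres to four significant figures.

245.2 m

Resolve: vₓ = 75.70 cos 47.3° = 51.34 m/s and v_y0 = 75.70 sin 47.3° = 55.63 m/s.
Flight time T = 2 v_y0 / g = 4.775 s.
Horizontal distance R = vₓ T = 51.34 × 4.775 = 245.2 m.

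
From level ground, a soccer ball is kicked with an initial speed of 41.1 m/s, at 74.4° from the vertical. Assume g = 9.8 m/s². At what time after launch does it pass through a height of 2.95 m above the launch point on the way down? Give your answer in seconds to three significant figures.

vₓ = 41.10 sin 74.4° = 39.59 m/s; v_y0 = 41.10 cos 74.4° = 11.05 m/s.
Set y = v_y0 t − ½ g t² = 2.95: 4.900 t² − 11.05 t + 2.95 = 0.
Quadratic formula: t = (11.05 ± √64.340) / 9.80 = (11.05 ± 8.021) / 9.80 → t = 0.3093 s or 1.946 s.
The descending-branch root is 1.946 s.

1.95 s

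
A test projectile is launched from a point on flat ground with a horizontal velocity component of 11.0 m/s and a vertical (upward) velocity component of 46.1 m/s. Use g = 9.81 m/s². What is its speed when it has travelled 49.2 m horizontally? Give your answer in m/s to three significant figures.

x = vₓ t ⇒ t = 49.2/11.00 = 4.473 s.
Vertical velocity there: v_y = v_y0 − g t = 46.10 − 9.81 × 4.473 = 2.223 m/s.
Speed: √(vₓ² + v_y²) = √(11.00² + 2.223²) = 11.22 m/s.

11.2 m/s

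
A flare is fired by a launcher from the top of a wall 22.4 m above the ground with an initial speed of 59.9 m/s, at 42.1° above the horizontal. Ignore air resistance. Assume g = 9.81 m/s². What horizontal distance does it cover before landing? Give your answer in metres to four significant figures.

387.2 m

vₓ = 59.90 cos 42.1° = 44.44 m/s; v_y0 = 59.90 sin 42.1° = 40.16 m/s.
Vertical motion (up positive, ground at y = 0): 4.905 t² − (40.16) t − 22.4 = 0, so t = (40.16 + √(40.16² + 2·9.81·22.4)) / 9.81 = (40.16 + 45.30) / 9.81 = 8.711 s.
Horizontal distance: R = vₓ t = 44.44 × 8.711 = 387.2 m.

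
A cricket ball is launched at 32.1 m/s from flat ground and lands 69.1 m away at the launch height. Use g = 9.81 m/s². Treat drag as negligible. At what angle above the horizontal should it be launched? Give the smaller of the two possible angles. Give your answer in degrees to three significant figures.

20.6°

R = v₀² sin 2θ / g gives sin 2θ = gR/v₀² = 9.81·69.1/32.1² = 0.6579.
2θ = 41.14° or 180° − 41.14° = 138.9°, so θ = 20.57° or 69.43°.
The smaller angle is 20.57°.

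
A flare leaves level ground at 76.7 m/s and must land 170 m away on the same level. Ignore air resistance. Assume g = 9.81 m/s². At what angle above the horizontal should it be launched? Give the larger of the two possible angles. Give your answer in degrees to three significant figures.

R = v₀² sin 2θ / g gives sin 2θ = gR/v₀² = 9.81·170/76.7² = 0.2835.
2θ = 16.47° or 180° − 16.47° = 163.5°, so θ = 8.234° or 81.77°.
The larger angle is 81.77°.

81.8°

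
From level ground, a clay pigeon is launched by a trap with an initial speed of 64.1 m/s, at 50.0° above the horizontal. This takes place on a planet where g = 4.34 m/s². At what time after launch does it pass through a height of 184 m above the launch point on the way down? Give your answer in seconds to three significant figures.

17.9 s

Resolve: vₓ = 64.10 cos 50.0° = 41.20 m/s and v_y0 = 64.10 sin 50.0° = 49.10 m/s.
Require v_y0 t − ½ g t² = 184, i.e. 2.170 t² − 49.10 t + 184 = 0.
Quadratic formula: t = (49.10 ± √814.03) / 4.34 = (49.10 ± 28.53) / 4.34 → t = 4.740 s or 17.89 s.
The descending-branch root is 17.89 s.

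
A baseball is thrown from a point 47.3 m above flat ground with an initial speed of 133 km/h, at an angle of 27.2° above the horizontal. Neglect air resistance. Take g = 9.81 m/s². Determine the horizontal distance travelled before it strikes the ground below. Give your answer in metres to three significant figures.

Convert: 133 km/h = 133/3.6 = 36.94 m/s.
Resolve: vₓ = 36.94 cos 27.2° = 32.86 m/s and v_y0 = 36.94 sin 27.2° = 16.89 m/s.
The projectile lands when y = 47.3 + (16.89) t − ½·9.81·t² = 0. Positive root: t = (16.89 + √(16.89² + 2·9.81·47.3)) / 9.81 = (16.89 + 34.83) / 9.81 = 5.272 s.
Horizontal distance: R = vₓ t = 32.86 × 5.272 = 173.2 m.

173 m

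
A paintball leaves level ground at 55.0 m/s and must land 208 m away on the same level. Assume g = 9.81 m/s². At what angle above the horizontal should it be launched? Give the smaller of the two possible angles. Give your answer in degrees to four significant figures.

21.21°

Level-ground range R = v₀² sin(2θ)/g ⇒ sin(2θ) = gR/v₀² = 9.81 × 208 / 55.0² = 0.6745.
2θ = 42.42° or 180° − 42.42° = 137.6°, so θ = 21.21° or 68.79°.
The smaller angle is 21.21°.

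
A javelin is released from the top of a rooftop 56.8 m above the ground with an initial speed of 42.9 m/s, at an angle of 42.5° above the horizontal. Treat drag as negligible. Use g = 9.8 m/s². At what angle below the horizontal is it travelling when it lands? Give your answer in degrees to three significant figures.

Horizontal component vₓ = 42.90 cos 42.5° = 31.63 m/s; vertical v_y0 = 42.90 sin 42.5° = 28.98 m/s.
Vertical motion (up positive, ground at y = 0): 4.900 t² − (28.98) t − 56.8 = 0, so t = (28.98 + √(28.98² + 2·9.80·56.8)) / 9.80 = (28.98 + 44.20) / 9.80 = 7.467 s.
At impact: v_y = v_y0 − g t = −44.20 m/s; vₓ = 31.63 m/s.
Angle below horizontal: arctan(|v_y|/vₓ) = arctan(44.20/31.63) = 54.41°.

54.4°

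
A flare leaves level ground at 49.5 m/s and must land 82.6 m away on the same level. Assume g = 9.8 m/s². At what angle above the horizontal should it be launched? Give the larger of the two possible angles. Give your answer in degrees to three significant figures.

80.4°

R = v₀² sin 2θ / g gives sin 2θ = gR/v₀² = 9.80·82.6/49.5² = 0.3304.
2θ = 19.29° or 180° − 19.29° = 160.7°, so θ = 9.646° or 80.35°.
The larger angle is 80.35°.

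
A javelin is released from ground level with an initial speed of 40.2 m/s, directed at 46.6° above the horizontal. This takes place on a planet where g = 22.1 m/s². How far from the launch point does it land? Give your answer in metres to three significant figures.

Horizontal component vₓ = 40.20 cos 46.6° = 27.62 m/s; vertical v_y0 = 40.20 sin 46.6° = 29.21 m/s.
Time aloft: T = 2 v_y0 / g = 2 × 29.21 / 22.1 = 2.643 s.
Range: R = vₓ T = 27.62 × 2.643 = 73.01 m.

73.0 m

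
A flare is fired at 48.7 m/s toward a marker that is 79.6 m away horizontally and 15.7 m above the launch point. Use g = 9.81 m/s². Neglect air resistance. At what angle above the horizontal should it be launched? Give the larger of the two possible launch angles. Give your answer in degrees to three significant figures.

Trajectory: y = x tanθ − g x² (1 + tan²θ)/(2v₀²). With x = 79.6, y = 15.7, v₀ = 48.7, g = 9.81:
13.10 tan²θ − 79.6 tanθ + (28.80) = 0.
tanθ = [79.6 ± √(79.6² − 4 × 13.10 × (28.80))] / (2 × 13.10) = (79.6 ± 69.47) / 26.21, giving tanθ = 0.3864 or 5.688.
θ = 21.13° or 80.03°; the larger is 80.03°.

80.0°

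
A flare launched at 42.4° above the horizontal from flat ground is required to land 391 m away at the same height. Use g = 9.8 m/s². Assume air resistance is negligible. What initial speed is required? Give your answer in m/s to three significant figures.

From R = (v₀² / g) sin 2θ: v₀ = √(gR / sin 2θ).
v₀ = √(9.80 × 391 / sin 84.80°) = √(3832 / 0.9959) = √3847.6 = 62.03 m/s.

62.0 m/s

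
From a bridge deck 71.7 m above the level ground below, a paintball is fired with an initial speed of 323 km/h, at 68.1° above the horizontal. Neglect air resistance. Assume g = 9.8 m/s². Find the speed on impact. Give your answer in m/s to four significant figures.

97.24 m/s

Convert: 323 km/h = 323/3.6 = 89.72 m/s.
Components: vₓ = 89.72 cos 68.1° = 33.47 m/s, v_y0 = 89.72 sin 68.1° = 83.25 m/s.
Vertical motion (up positive, ground at y = 0): 4.900 t² − (83.25) t − 71.7 = 0, so t = (83.25 + √(83.25² + 2·9.80·71.7)) / 9.80 = (83.25 + 91.30) / 9.80 = 17.81 s.
Vertical velocity at impact: v_y = v_y0 − g t = 83.25 − 9.80 × 17.81 = −91.30 m/s.
Speed: |v| = √(vₓ² + v_y²) = √(33.47² + 91.30²) = 97.24 m/s.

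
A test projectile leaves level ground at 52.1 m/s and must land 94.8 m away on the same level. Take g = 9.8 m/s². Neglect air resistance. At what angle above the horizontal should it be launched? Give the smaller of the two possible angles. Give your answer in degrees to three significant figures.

Level-ground range R = v₀² sin(2θ)/g ⇒ sin(2θ) = gR/v₀² = 9.80 × 94.8 / 52.1² = 0.3423.
2θ = 20.01° or 180° − 20.01° = 160.0°, so θ = 10.01° or 79.99°.
The smaller angle is 10.01°.

10.0°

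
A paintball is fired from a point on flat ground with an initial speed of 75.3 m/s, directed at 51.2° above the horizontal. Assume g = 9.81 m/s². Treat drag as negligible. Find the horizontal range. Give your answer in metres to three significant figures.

565 m

Components: vₓ = 75.30 cos 51.2° = 47.18 m/s, v_y0 = 75.30 sin 51.2° = 58.68 m/s.
Flight time T = 2 v_y0 / g = 11.96 s.
Horizontal distance R = vₓ T = 47.18 × 11.96 = 564.5 m.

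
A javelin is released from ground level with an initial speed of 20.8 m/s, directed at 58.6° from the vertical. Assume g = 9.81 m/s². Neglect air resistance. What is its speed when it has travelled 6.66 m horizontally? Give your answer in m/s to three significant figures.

19.1 m/s

Components: vₓ = 20.80 sin 58.6° = 17.75 m/s, v_y0 = 20.80 cos 58.6° = 10.84 m/s.
Time to reach x = 6.66 m: t = x/vₓ = 6.66/17.75 = 0.3751 s.
Vertical velocity there: v_y = v_y0 − g t = 10.84 − 9.81 × 0.3751 = 7.157 m/s.
Speed: √(vₓ² + v_y²) = √(17.75² + 7.157²) = 19.14 m/s.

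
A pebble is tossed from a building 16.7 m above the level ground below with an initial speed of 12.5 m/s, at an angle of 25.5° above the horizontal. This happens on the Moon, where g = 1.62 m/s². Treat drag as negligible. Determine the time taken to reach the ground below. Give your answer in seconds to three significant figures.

vₓ = 12.50 cos 25.5° = 11.28 m/s; v_y0 = 12.50 sin 25.5° = 5.381 m/s.
With up positive and y = 0 at the ground: y(t) = 16.7 + (5.381) t − 0.8100 t². Setting y = 0 and taking the positive root: t = [5.381 + √(5.381² + 2·1.62·16.7)] / 1.62 = (5.381 + 9.114) / 1.62 = 8.948 s.

8.95 s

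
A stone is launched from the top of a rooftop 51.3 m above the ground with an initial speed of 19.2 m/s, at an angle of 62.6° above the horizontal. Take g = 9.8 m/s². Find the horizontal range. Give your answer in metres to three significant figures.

Resolve: vₓ = 19.20 cos 62.6° = 8.836 m/s and v_y0 = 19.20 sin 62.6° = 17.05 m/s.
The projectile lands when y = 51.3 + (17.05) t − ½·9.80·t² = 0. Positive root: t = (17.05 + √(17.05² + 2·9.80·51.3)) / 9.80 = (17.05 + 36.00) / 9.80 = 5.413 s.
Horizontal distance: R = vₓ t = 8.836 × 5.413 = 47.83 m.

47.8 m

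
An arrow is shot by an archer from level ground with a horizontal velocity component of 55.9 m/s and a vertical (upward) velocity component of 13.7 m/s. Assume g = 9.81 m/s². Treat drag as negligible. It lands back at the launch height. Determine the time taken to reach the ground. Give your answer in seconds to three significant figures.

Landing at launch height ⇒ T = 2 v_y0 / g = 2 × 13.70 / 9.81 = 2.793 s.

2.79 s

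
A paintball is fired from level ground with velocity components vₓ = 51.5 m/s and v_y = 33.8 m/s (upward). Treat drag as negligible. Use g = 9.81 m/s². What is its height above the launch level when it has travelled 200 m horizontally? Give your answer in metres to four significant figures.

Time to reach x = 200 m: t = x/vₓ = 200/51.50 = 3.883 s.
Height: y = v_y0 t − ½ g t² = 33.80 × 3.883 − 4.905 × 3.883² = 131.3 − 73.97 = 57.29 m.

57.29 m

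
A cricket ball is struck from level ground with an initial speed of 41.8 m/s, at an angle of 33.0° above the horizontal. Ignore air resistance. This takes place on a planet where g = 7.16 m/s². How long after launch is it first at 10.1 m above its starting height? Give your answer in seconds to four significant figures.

Components: vₓ = 41.80 cos 33.0° = 35.06 m/s, v_y0 = 41.80 sin 33.0° = 22.77 m/s.
Set y = v_y0 t − ½ g t² = 10.1: 3.580 t² − 22.77 t + 10.1 = 0.
Quadratic formula: t = (22.77 ± √373.65) / 7.16 = (22.77 ± 19.33) / 7.16 → t = 0.4799 s or 5.879 s.
The first (ascending) time is 0.4799 s.

0.4799 s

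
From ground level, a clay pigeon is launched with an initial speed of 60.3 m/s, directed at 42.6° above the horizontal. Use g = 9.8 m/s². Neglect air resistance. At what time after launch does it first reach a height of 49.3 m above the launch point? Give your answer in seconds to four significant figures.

1.466 s

Horizontal component vₓ = 60.30 cos 42.6° = 44.39 m/s; vertical v_y0 = 60.30 sin 42.6° = 40.82 m/s.
Require v_y0 t − ½ g t² = 49.3, i.e. 4.900 t² − 40.82 t + 49.3 = 0.
t = [40.82 ± √(40.82² − 2·9.80·49.3)] / 9.80 = (40.82 ± 26.45) / 9.80, so t = 1.466 s or t = 6.864 s.
The first (ascending) time is 1.466 s.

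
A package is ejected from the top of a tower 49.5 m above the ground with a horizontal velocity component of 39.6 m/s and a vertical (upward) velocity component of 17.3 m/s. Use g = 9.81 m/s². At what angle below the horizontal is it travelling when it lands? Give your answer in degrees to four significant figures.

41.99°

Vertical motion (up positive, ground at y = 0): 4.905 t² − (17.30) t − 49.5 = 0, so t = (17.30 + √(17.30² + 2·9.81·49.5)) / 9.81 = (17.30 + 35.64) / 9.81 = 5.397 s.
At impact: v_y = v_y0 − g t = −35.64 m/s; vₓ = 39.60 m/s.
Angle below horizontal: arctan(|v_y|/vₓ) = arctan(35.64/39.60) = 41.99°.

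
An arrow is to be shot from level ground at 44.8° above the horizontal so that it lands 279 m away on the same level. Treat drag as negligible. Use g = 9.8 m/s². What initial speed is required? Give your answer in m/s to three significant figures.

52.3 m/s

From R = (v₀² / g) sin 2θ: v₀ = √(gR / sin 2θ).
v₀ = √(9.80 × 279 / sin 89.60°) = √(2734 / 1.0000) = √2734.3 = 52.29 m/s.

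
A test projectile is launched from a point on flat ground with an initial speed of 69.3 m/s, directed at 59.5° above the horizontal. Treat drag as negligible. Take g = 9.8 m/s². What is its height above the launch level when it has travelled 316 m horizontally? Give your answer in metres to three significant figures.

Resolve: vₓ = 69.30 cos 59.5° = 35.17 m/s and v_y0 = 69.30 sin 59.5° = 59.71 m/s.
At x = 316 m, t = x/vₓ = 316/35.17 = 8.984 s.
Height: y = v_y0 t − ½ g t² = 59.71 × 8.984 − 4.900 × 8.984² = 536.5 − 395.5 = 140.9 m.

141 m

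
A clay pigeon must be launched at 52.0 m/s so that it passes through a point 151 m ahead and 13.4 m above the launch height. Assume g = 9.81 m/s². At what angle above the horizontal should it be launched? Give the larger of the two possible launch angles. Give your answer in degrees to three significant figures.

Trajectory: y = x tanθ − g x² (1 + tan²θ)/(2v₀²). With x = 151, y = 13.4, v₀ = 52.0, g = 9.81:
41.36 tan²θ − 151 tanθ + (54.76) = 0.
tanθ = [151 ± √(151² − 4 × 41.36 × (54.76))] / (2 × 41.36) = (151 ± 117.2) / 82.72, giving tanθ = 0.4083 or 3.243.
θ = 22.21° or 72.86°; the larger is 72.86°.

72.9°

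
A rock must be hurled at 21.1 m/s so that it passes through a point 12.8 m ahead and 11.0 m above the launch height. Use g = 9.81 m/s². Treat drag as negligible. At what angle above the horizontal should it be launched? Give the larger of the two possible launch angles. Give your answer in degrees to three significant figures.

80.4°

Trajectory: y = x tanθ − g x² (1 + tan²θ)/(2v₀²). With x = 12.8, y = 11.0, v₀ = 21.1, g = 9.81:
1.805 tan²θ − 12.8 tanθ + (12.81) = 0.
tanθ = [12.8 ± √(12.8² − 4 × 1.805 × (12.81))] / (2 × 1.805) = (12.8 ± 8.449) / 3.610, giving tanθ = 1.205 or 5.886.
θ = 50.32° or 80.36°; the larger is 80.36°.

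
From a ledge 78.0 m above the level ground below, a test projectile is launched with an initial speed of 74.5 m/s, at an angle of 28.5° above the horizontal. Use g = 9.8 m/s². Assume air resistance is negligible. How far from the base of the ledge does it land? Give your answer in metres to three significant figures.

vₓ = 74.50 cos 28.5° = 65.47 m/s; v_y0 = 74.50 sin 28.5° = 35.55 m/s.
Vertical motion (up positive, ground at y = 0): 4.900 t² − (35.55) t − 78.0 = 0, so t = (35.55 + √(35.55² + 2·9.80·78.0)) / 9.80 = (35.55 + 52.84) / 9.80 = 9.020 s.
Horizontal distance: R = vₓ t = 65.47 × 9.020 = 590.5 m.

591 m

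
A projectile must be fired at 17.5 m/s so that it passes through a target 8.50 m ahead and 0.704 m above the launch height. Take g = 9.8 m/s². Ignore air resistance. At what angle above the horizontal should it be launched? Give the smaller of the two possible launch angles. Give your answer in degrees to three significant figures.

Trajectory: y = x tanθ − g x² (1 + tan²θ)/(2v₀²). With x = 8.50, y = 0.704, v₀ = 17.5, g = 9.80:
1.156 tan²θ − 8.50 tanθ + (1.860) = 0.
tanθ = [8.50 ± √(8.50² − 4 × 1.156 × (1.860))] / (2 × 1.156) = (8.50 ± 7.978) / 2.312, giving tanθ = 0.2258 or 7.127.
θ = 12.72° or 82.01°; the smaller is 12.72°.

12.7°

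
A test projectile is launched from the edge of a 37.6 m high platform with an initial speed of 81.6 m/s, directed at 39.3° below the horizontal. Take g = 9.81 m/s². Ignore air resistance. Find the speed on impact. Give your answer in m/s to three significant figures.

vₓ = 81.60 cos 39.3° = 63.15 m/s; v_y0 = −51.68 m/s (downward).
Vertical motion (up positive, ground at y = 0): 4.905 t² − (−51.68) t − 37.6 = 0, so t = (−51.68 + √(51.68² + 2·9.81·37.6)) / 9.81 = (−51.68 + 58.39) / 9.81 = 0.6832 s.
Vertical velocity at impact: v_y = v_y0 − g t = −51.68 − 9.81 × 0.6832 = −58.39 m/s.
Speed: |v| = √(vₓ² + v_y²) = √(63.15² + 58.39²) = 86.00 m/s.

86.0 m/s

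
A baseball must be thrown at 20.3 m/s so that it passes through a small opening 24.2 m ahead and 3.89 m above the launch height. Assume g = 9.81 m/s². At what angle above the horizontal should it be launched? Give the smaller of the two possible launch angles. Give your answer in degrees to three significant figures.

Trajectory: y = x tanθ − g x² (1 + tan²θ)/(2v₀²). With x = 24.2, y = 3.89, v₀ = 20.3, g = 9.81:
6.971 tan²θ − 24.2 tanθ + (10.86) = 0.
tanθ = [24.2 ± √(24.2² − 4 × 6.971 × (10.86))] / (2 × 6.971) = (24.2 ± 16.82) / 13.94, giving tanθ = 0.5296 or 2.942.
θ = 27.90° or 71.23°; the smaller is 27.90°.

27.9°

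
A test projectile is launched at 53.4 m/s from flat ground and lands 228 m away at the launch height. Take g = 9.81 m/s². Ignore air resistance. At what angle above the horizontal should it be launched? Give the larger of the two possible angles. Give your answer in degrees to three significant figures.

64.2°

R = v₀² sin 2θ / g gives sin 2θ = gR/v₀² = 9.81·228/53.4² = 0.7844.
2θ = 51.66° or 180° − 51.66° = 128.3°, so θ = 25.83° or 64.17°.
The larger angle is 64.17°.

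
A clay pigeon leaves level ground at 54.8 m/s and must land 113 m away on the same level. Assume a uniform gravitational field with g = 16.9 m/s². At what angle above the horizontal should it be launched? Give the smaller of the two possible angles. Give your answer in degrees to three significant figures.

19.7°

Level-ground range R = v₀² sin(2θ)/g ⇒ sin(2θ) = gR/v₀² = 16.9 × 113 / 54.8² = 0.6359.
2θ = 39.49° or 180° − 39.49° = 140.5°, so θ = 19.74° or 70.26°.
The smaller angle is 19.74°.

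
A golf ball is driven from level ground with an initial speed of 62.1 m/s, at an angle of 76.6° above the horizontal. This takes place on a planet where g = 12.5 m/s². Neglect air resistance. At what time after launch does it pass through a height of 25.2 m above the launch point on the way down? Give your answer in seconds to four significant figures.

Resolve: vₓ = 62.10 cos 76.6° = 14.39 m/s and v_y0 = 62.10 sin 76.6° = 60.41 m/s.
Set y = v_y0 t − ½ g t² = 25.2: 6.250 t² − 60.41 t + 25.2 = 0.
t = [60.41 ± √(60.41² − 2·12.5·25.2)] / 12.5 = (60.41 ± 54.95) / 12.5, so t = 0.4369 s or t = 9.229 s.
The descending-branch root is 9.229 s.

9.229 s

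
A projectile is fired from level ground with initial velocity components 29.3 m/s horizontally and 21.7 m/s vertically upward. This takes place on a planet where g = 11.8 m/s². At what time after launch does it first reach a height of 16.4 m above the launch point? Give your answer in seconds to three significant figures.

Height y(t) = 21.70 t − 5.900 t² = 16.4 gives 5.900 t² − 21.70 t + 16.4 = 0.
Quadratic formula: t = (21.70 ± √83.850) / 11.8 = (21.70 ± 9.157) / 11.8 → t = 1.063 s or 2.615 s.
The first (ascending) time is 1.063 s.

1.06 s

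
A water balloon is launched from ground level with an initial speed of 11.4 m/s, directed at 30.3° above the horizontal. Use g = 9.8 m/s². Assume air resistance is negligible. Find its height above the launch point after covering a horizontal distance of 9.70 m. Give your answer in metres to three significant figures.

0.909 m

Resolve: vₓ = 11.40 cos 30.3° = 9.843 m/s and v_y0 = 11.40 sin 30.3° = 5.752 m/s.
At x = 9.70 m, t = x/vₓ = 9.70/9.843 = 0.9855 s.
Height: y = v_y0 t − ½ g t² = 5.752 × 0.9855 − 4.900 × 0.9855² = 5.668 − 4.759 = 0.9093 m.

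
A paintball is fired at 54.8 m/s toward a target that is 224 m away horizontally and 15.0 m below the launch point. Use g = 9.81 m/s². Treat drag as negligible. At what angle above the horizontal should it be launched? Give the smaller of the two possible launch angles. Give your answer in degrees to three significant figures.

Trajectory: y = x tanθ − g x² (1 + tan²θ)/(2v₀²). With x = 224, y = −15.0, v₀ = 54.8, g = 9.81:
81.95 tan²θ − 224 tanθ + (66.95) = 0.
tanθ = [224 ± √(224² − 4 × 81.95 × (66.95))] / (2 × 81.95) = (224 ± 168.0) / 163.9, giving tanθ = 0.3416 or 2.392.
θ = 18.86° or 67.31°; the smaller is 18.86°.

18.9°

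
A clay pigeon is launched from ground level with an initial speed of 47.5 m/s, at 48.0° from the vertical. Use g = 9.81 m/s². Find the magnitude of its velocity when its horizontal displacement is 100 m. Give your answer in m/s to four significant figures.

vₓ = 47.50 sin 48.0° = 35.30 m/s; v_y0 = 47.50 cos 48.0° = 31.78 m/s.
Time to reach x = 100 m: t = x/vₓ = 100/35.30 = 2.833 s.
Vertical velocity there: v_y = v_y0 − g t = 31.78 − 9.81 × 2.833 = 3.993 m/s.
Speed: √(vₓ² + v_y²) = √(35.30² + 3.993²) = 35.52 m/s.

35.52 m/s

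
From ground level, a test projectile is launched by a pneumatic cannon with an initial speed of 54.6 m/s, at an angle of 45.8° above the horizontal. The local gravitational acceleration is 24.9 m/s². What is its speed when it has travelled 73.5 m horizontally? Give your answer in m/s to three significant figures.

Horizontal component vₓ = 54.60 cos 45.8° = 38.07 m/s; vertical v_y0 = 54.60 sin 45.8° = 39.14 m/s.
x = vₓ t ⇒ t = 73.5/38.07 = 1.931 s.
Vertical velocity there: v_y = v_y0 − g t = 39.14 − 24.9 × 1.931 = −8.936 m/s.
Speed: √(vₓ² + v_y²) = √(38.07² + 8.936²) = 39.10 m/s.

39.1 m/s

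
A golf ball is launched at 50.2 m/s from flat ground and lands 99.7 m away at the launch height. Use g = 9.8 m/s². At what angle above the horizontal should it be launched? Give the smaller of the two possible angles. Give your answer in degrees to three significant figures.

R = v₀² sin 2θ / g gives sin 2θ = gR/v₀² = 9.80·99.7/50.2² = 0.3877.
2θ = 22.81° or 180° − 22.81° = 157.2°, so θ = 11.41° or 78.59°.
The smaller angle is 11.41°.

11.4°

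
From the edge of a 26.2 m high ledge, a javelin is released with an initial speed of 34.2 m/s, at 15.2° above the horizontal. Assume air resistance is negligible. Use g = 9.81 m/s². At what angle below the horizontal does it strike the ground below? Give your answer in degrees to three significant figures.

Horizontal component vₓ = 34.20 cos 15.2° = 33.00 m/s; vertical v_y0 = 34.20 sin 15.2° = 8.967 m/s.
Vertical motion (up positive, ground at y = 0): 4.905 t² − (8.967) t − 26.2 = 0, so t = (8.967 + √(8.967² + 2·9.81·26.2)) / 9.81 = (8.967 + 24.38) / 9.81 = 3.399 s.
At impact: v_y = v_y0 − g t = −24.38 m/s; vₓ = 33.00 m/s.
Angle below horizontal: arctan(|v_y|/vₓ) = arctan(24.38/33.00) = 36.46°.

36.5°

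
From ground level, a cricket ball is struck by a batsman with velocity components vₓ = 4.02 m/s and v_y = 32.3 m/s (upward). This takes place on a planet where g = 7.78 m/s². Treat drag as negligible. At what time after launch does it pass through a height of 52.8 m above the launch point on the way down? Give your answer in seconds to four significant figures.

6.066 s

Require v_y0 t − ½ g t² = 52.8, i.e. 3.890 t² − 32.30 t + 52.8 = 0.
Quadratic formula: t = (32.30 ± √221.72) / 7.78 = (32.30 ± 14.89) / 7.78 → t = 2.238 s or 6.066 s.
The descending-branch root is 6.066 s.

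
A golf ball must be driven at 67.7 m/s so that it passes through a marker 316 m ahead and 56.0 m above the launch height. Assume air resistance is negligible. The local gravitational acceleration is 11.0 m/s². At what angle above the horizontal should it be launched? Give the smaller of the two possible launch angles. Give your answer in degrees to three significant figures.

38.6°

Trajectory: y = x tanθ − g x² (1 + tan²θ)/(2v₀²). With x = 316, y = 56.0, v₀ = 67.7, g = 11.0:
119.8 tan²θ − 316 tanθ + (175.8) = 0.
tanθ = [316 ± √(316² − 4 × 119.8 × (175.8))] / (2 × 119.8) = (316 ± 124.8) / 239.7, giving tanθ = 0.7977 or 1.839.
θ = 38.58° or 61.47°; the smaller is 38.58°.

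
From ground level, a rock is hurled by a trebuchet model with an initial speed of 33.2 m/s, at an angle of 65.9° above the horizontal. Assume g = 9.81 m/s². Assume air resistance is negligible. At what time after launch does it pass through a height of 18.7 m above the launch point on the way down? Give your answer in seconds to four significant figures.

5.483 s

vₓ = 33.20 cos 65.9° = 13.56 m/s; v_y0 = 33.20 sin 65.9° = 30.31 m/s.
Height y(t) = 30.31 t − 4.905 t² = 18.7 gives 4.905 t² − 30.31 t + 18.7 = 0.
t = [30.31 ± √(30.31² − 2·9.81·18.7)] / 9.81 = (30.31 ± 23.49) / 9.81, so t = 0.6953 s or t = 5.483 s.
The descending-branch root is 5.483 s.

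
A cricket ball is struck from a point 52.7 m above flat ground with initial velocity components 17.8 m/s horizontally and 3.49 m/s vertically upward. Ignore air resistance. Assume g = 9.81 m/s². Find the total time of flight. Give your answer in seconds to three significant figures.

3.65 s

Vertical motion (up positive, ground at y = 0): 4.905 t² − (3.490) t − 52.7 = 0, so t = (3.490 + √(3.490² + 2·9.81·52.7)) / 9.81 = (3.490 + 32.34) / 9.81 = 3.653 s.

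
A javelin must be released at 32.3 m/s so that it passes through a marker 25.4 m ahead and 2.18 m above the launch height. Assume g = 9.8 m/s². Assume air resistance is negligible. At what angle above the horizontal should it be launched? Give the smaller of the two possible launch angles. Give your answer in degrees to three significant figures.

11.9°

Trajectory: y = x tanθ − g x² (1 + tan²θ)/(2v₀²). With x = 25.4, y = 2.18, v₀ = 32.3, g = 9.80:
3.030 tan²θ − 25.4 tanθ + (5.210) = 0.
tanθ = [25.4 ± √(25.4² − 4 × 3.030 × (5.210))] / (2 × 3.030) = (25.4 ± 24.12) / 6.060, giving tanθ = 0.2104 or 8.172.
θ = 11.88° or 83.02°; the smaller is 11.88°.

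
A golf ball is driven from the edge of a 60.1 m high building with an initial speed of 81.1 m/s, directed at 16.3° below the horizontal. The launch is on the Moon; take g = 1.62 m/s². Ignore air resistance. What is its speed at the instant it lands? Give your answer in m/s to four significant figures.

82.29 m/s

Resolve: vₓ = 81.10 cos 16.3° = 77.84 m/s and v_y0 = −22.76 m/s (downward).
The projectile lands when y = 60.1 + (−22.76) t − ½·1.62·t² = 0. Positive root: t = (−22.76 + √(22.76² + 2·1.62·60.1)) / 1.62 = (−22.76 + 26.70) / 1.62 = 2.430 s.
Vertical velocity at impact: v_y = v_y0 − g t = −22.76 − 1.62 × 2.430 = −26.70 m/s.
Speed: |v| = √(vₓ² + v_y²) = √(77.84² + 26.70²) = 82.29 m/s.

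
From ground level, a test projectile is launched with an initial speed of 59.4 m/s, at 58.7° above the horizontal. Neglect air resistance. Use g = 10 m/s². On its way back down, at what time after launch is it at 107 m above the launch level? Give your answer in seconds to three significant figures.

7.16 s

Horizontal component vₓ = 59.40 cos 58.7° = 30.86 m/s; vertical v_y0 = 59.40 sin 58.7° = 50.75 m/s.
Height y(t) = 50.75 t − 5.000 t² = 107 gives 5.000 t² − 50.75 t + 107 = 0.
t = [50.75 ± √(50.75² − 2·10.0·107)] / 10.0 = (50.75 ± 20.88) / 10.0, so t = 2.987 s or t = 7.164 s.
The descending-branch root is 7.164 s.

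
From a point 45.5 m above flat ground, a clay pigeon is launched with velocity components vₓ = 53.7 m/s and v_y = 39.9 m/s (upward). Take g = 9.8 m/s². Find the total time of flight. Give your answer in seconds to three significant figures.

Vertical motion (up positive, ground at y = 0): 4.900 t² − (39.90) t − 45.5 = 0, so t = (39.90 + √(39.90² + 2·9.80·45.5)) / 9.80 = (39.90 + 49.84) / 9.80 = 9.157 s.

9.16 s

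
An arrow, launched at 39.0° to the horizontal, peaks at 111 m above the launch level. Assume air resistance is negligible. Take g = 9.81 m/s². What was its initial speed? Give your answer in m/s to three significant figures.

74.2 m/s

At the peak v_y = 0, so v_y0 = √(2gH) = √(2 × 9.81 × 111) = 46.67 m/s.
v_y0 = v₀ sin θ ⇒ v₀ = 46.67 / sin 39.0° = 74.15 m/s.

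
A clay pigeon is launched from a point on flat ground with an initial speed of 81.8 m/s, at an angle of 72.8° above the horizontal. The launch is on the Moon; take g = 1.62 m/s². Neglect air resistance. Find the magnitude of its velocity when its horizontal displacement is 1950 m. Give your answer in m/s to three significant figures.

57.8 m/s

Components: vₓ = 81.80 cos 72.8° = 24.19 m/s, v_y0 = 81.80 sin 72.8° = 78.14 m/s.
Time to reach x = 1950 m: t = x/vₓ = 1950/24.19 = 80.62 s.
Vertical velocity there: v_y = v_y0 − g t = 78.14 − 1.62 × 80.62 = −52.46 m/s.
Speed: √(vₓ² + v_y²) = √(24.19² + 52.46²) = 57.76 m/s.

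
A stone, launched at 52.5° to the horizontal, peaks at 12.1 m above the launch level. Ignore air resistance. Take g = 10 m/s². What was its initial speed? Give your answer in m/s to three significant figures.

At the peak v_y = 0, so v_y0 = √(2gH) = √(2 × 10.0 × 12.1) = 15.56 m/s.
v_y0 = v₀ sin θ ⇒ v₀ = 15.56 / sin 52.5° = 19.61 m/s.

19.6 m/s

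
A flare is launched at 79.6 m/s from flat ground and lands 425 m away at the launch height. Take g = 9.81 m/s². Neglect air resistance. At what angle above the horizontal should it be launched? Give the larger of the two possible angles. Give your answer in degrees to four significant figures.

69.43°

Level-ground range R = v₀² sin(2θ)/g ⇒ sin(2θ) = gR/v₀² = 9.81 × 425 / 79.6² = 0.6580.
2θ = 41.15° or 180° − 41.15° = 138.9°, so θ = 20.57° or 69.43°.
The larger angle is 69.43°.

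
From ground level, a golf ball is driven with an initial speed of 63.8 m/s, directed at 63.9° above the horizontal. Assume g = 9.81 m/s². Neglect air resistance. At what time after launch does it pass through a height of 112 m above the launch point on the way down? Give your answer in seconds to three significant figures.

9.20 s

vₓ = 63.80 cos 63.9° = 28.07 m/s; v_y0 = 63.80 sin 63.9° = 57.29 m/s.
Height y(t) = 57.29 t − 4.905 t² = 112 gives 4.905 t² − 57.29 t + 112 = 0.
t = [57.29 ± √(57.29² − 2·9.81·112)] / 9.81 = (57.29 ± 32.94) / 9.81, so t = 2.482 s or t = 9.198 s.
The descending-branch root is 9.198 s.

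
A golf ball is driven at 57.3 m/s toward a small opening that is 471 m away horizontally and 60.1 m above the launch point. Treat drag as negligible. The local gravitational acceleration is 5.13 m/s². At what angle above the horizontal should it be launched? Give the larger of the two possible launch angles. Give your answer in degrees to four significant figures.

64.17°

Trajectory: y = x tanθ − g x² (1 + tan²θ)/(2v₀²). With x = 471, y = 60.1, v₀ = 57.3, g = 5.13:
173.3 tan²θ − 471 tanθ + (233.4) = 0.
tanθ = [471 ± √(471² − 4 × 173.3 × (233.4))] / (2 × 173.3) = (471 ± 245.0) / 346.6, giving tanθ = 0.6520 or 2.066.
θ = 33.10° or 64.17°; the larger is 64.17°.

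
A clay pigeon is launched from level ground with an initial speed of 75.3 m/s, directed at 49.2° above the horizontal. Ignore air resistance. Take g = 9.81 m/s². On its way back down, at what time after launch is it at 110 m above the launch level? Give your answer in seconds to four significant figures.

9.178 s

Horizontal component vₓ = 75.30 cos 49.2° = 49.20 m/s; vertical v_y0 = 75.30 sin 49.2° = 57.00 m/s.
Height y(t) = 57.00 t − 4.905 t² = 110 gives 4.905 t² − 57.00 t + 110 = 0.
Quadratic formula: t = (57.00 ± √1091.0) / 9.81 = (57.00 ± 33.03) / 9.81 → t = 2.444 s or 9.178 s.
The descending-branch root is 9.178 s.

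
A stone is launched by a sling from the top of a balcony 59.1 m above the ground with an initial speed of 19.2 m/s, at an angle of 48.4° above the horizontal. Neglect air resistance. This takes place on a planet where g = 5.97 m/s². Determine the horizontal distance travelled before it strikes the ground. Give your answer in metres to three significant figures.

Resolve: vₓ = 19.20 cos 48.4° = 12.75 m/s and v_y0 = 19.20 sin 48.4° = 14.36 m/s.
With up positive and y = 0 at the ground: y(t) = 59.1 + (14.36) t − 2.985 t². Setting y = 0 and taking the positive root: t = [14.36 + √(14.36² + 2·5.97·59.1)] / 5.97 = (14.36 + 30.20) / 5.97 = 7.463 s.
Horizontal distance: R = vₓ t = 12.75 × 7.463 = 95.13 m.

95.1 m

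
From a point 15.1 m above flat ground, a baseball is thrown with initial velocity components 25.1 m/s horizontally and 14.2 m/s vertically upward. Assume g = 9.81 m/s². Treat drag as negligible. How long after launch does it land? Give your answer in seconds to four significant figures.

Vertical motion (up positive, ground at y = 0): 4.905 t² − (14.20) t − 15.1 = 0, so t = (14.20 + √(14.20² + 2·9.81·15.1)) / 9.81 = (14.20 + 22.31) / 9.81 = 3.722 s.

3.722 s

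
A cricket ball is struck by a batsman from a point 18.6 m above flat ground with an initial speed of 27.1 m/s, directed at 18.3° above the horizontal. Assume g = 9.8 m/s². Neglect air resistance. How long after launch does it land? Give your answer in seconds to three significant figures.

3.00 s

Resolve: vₓ = 27.10 cos 18.3° = 25.73 m/s and v_y0 = 27.10 sin 18.3° = 8.509 m/s.
The projectile lands when y = 18.6 + (8.509) t − ½·9.80·t² = 0. Positive root: t = (8.509 + √(8.509² + 2·9.80·18.6)) / 9.80 = (8.509 + 20.90) / 9.80 = 3.001 s.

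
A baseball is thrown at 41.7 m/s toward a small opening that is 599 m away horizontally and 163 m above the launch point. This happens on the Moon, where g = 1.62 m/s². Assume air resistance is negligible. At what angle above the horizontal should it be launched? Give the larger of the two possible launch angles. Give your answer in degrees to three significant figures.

Trajectory: y = x tanθ − g x² (1 + tan²θ)/(2v₀²). With x = 599, y = 163, v₀ = 41.7, g = 1.62:
167.1 tan²θ − 599 tanθ + (330.1) = 0.
tanθ = [599 ± √(599² − 4 × 167.1 × (330.1))] / (2 × 167.1) = (599 ± 371.6) / 334.3, giving tanθ = 0.6803 or 2.904.
θ = 34.23° or 71.00°; the larger is 71.00°.

71.0°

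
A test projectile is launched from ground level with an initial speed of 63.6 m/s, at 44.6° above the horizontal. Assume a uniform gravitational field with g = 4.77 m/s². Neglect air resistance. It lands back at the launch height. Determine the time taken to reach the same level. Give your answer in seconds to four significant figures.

18.72 s

Components: vₓ = 63.60 cos 44.6° = 45.28 m/s, v_y0 = 63.60 sin 44.6° = 44.66 m/s.
Landing at launch height ⇒ T = 2 v_y0 / g = 2 × 44.66 / 4.77 = 18.72 s.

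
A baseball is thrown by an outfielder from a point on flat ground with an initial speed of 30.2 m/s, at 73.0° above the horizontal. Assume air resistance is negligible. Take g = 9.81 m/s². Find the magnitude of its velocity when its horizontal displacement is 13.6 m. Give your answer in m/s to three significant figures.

16.4 m/s

vₓ = 30.20 cos 73.0° = 8.830 m/s; v_y0 = 30.20 sin 73.0° = 28.88 m/s.
x = vₓ t ⇒ t = 13.6/8.830 = 1.540 s.
Vertical velocity there: v_y = v_y0 − g t = 28.88 − 9.81 × 1.540 = 13.77 m/s.
Speed: √(vₓ² + v_y²) = √(8.830² + 13.77²) = 16.36 m/s.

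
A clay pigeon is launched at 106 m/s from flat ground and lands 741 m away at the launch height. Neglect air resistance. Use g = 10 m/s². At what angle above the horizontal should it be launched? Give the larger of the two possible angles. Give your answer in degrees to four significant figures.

69.37°

R = v₀² sin 2θ / g gives sin 2θ = gR/v₀² = 10.0·741/106² = 0.6595.
2θ = 41.26° or 180° − 41.26° = 138.7°, so θ = 20.63° or 69.37°.
The larger angle is 69.37°.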